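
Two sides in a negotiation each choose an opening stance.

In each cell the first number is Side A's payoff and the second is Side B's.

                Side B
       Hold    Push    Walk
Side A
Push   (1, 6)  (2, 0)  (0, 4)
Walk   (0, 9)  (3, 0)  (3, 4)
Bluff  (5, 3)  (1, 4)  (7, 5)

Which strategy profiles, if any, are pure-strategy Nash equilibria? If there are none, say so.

The unique pure-strategy Nash equilibrium is (Bluff, Walk).

Side A against Hold: payoffs 1, 0, 5 → best response Bluff.
Side A against Push: payoffs 2, 3, 1 → best response Walk.
Side A against Walk: payoffs 0, 3, 7 → best response Bluff.
Side B against Push: payoffs 6, 0, 4 → best response Hold.
Side B against Walk: payoffs 9, 0, 4 → best response Hold.
Side B against Bluff: payoffs 3, 4, 5 → best response Walk.
Mutual best responses: (Bluff, Walk).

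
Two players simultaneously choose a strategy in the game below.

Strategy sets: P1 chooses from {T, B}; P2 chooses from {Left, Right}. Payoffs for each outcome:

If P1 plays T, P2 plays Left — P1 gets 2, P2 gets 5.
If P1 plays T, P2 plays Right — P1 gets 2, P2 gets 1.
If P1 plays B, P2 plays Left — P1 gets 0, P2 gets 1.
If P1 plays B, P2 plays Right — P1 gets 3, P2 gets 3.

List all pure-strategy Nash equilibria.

(T, Left); (B, Right)

P1 against Left: payoffs 2, 0 → best response T.
P1 against Right: payoffs 2, 3 → best response B.
P2 against T: payoffs 5, 1 → best response Left.
P2 against B: payoffs 1, 3 → best response Right.
Mutual best responses: (T, Left); (B, Right).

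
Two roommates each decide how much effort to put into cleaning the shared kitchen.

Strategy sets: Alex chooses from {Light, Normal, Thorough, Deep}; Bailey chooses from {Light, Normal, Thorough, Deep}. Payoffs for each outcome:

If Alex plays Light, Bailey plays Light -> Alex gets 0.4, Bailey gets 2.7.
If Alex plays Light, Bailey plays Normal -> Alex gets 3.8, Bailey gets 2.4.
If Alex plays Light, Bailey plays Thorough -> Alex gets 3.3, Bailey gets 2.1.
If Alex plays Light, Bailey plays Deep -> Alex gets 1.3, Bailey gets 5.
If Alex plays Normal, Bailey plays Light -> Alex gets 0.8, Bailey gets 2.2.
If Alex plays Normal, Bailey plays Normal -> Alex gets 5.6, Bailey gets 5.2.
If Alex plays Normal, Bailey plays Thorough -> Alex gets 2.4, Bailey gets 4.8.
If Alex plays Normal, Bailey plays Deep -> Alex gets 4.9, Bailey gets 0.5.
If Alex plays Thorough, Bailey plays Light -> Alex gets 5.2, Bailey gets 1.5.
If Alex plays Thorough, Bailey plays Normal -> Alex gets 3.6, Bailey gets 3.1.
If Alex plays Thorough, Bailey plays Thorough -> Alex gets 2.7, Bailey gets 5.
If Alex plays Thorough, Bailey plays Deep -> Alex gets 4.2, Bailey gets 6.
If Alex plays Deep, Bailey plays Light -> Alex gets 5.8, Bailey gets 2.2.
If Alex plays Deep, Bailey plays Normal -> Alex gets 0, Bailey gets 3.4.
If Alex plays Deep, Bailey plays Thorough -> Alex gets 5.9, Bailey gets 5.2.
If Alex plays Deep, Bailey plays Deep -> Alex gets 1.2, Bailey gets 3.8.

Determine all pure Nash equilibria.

(Light, Light): Alex can switch to Normal (0.4 → 0.8). Not NE.
(Light, Normal): Alex can switch to Normal (3.8 → 5.6). Not NE.
(Light, Thorough): Alex can switch to Deep (3.3 → 5.9). Not NE.
(Light, Deep): Alex can switch to Normal (1.3 → 4.9). Not NE.
(Normal, Light): Alex can switch to Thorough (0.8 → 5.2). Not NE.
(Normal, Normal): Alex gets 5.6, best alternative 3.8; Bailey gets 5.2, best alternative 4.8. No profitable deviation — NE.
(Normal, Thorough): Alex can switch to Light (2.4 → 3.3). Not NE.
(Normal, Deep): Bailey can switch to Light (0.5 → 2.2). Not NE.
(Thorough, Light): Alex can switch to Deep (5.2 → 5.8). Not NE.
(Deep, Thorough): Alex gets 5.9, best alternative 3.3; Bailey gets 5.2, best alternative 3.8. No profitable deviation — NE.
(The remaining 6 profiles each have a profitable deviation by the same check.)

The pure Nash equilibria are (Normal, Normal), (Deep, Thorough).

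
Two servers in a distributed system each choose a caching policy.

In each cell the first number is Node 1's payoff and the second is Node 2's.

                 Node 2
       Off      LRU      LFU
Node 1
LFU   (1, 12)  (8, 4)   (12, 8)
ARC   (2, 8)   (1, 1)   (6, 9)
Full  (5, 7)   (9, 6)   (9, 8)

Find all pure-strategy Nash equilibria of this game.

none

For each strategy profile, look for a profitable unilateral deviation.
(LFU, Off): Node 1 can switch to ARC (1 → 2). Not NE.
(LFU, LRU): Node 1 can switch to Full (8 → 9). Not NE.
(LFU, LFU): Node 2 can switch to Off (8 → 12). Not NE.
(ARC, Off): Node 1 can switch to Full (2 → 5). Not NE.
(ARC, LRU): Node 1 can switch to LFU (1 → 8). Not NE.
(ARC, LFU): Node 1 can switch to LFU (6 → 12). Not NE.
(Full, Off): Node 2 can switch to LFU (7 → 8). Not NE.
(Full, LRU): Node 2 can switch to Off (6 → 7). Not NE.
(The remaining 1 profile has a profitable deviation by the same check.)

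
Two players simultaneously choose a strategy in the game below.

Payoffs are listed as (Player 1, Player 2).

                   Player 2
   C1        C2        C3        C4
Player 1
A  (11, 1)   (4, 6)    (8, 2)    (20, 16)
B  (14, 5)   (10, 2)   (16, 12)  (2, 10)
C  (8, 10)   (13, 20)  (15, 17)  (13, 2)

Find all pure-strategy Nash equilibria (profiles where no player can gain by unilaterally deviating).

Player 1 against C1: payoffs 11, 14, 8 → best response B.
Player 1 against C2: payoffs 4, 10, 13 → best response C.
Player 1 against C3: payoffs 8, 16, 15 → best response B.
Player 1 against C4: payoffs 20, 2, 13 → best response A.
Player 2 against A: payoffs 1, 6, 2, 16 → best response C4.
Player 2 against B: payoffs 5, 2, 12, 10 → best response C3.
Player 2 against C: payoffs 10, 20, 17, 2 → best response C2.
Mutual best responses: (A, C4); (B, C3); (C, C2).

The pure Nash equilibria are (A, C4), (B, C3), (C, C2).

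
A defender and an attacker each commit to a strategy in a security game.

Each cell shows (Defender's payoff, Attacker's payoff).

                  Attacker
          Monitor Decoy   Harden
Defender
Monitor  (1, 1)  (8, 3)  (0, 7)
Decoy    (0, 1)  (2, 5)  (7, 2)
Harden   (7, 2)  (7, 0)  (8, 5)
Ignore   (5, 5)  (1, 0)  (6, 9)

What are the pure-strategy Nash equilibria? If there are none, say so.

Defender against Monitor: payoffs 1, 0, 7, 5 → best response Harden.
Defender against Decoy: payoffs 8, 2, 7, 1 → best response Monitor.
Defender against Harden: payoffs 0, 7, 8, 6 → best response Harden.
Attacker against Monitor: payoffs 1, 3, 7 → best response Harden.
Attacker against Decoy: payoffs 1, 5, 2 → best response Decoy.
Attacker against Harden: payoffs 2, 0, 5 → best response Harden.
Attacker against Ignore: payoffs 5, 0, 9 → best response Harden.
Mutual best responses: (Harden, Harden).

(Harden, Harden)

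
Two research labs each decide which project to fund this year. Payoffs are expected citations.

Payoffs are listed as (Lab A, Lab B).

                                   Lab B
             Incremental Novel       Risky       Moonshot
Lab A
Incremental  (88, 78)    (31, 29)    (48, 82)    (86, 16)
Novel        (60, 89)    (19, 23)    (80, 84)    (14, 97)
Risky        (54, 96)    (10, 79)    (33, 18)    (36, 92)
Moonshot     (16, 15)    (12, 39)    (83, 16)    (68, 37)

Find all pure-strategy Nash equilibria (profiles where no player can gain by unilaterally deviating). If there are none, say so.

Lab A against Incremental: payoffs 88, 60, 54, 16 → best response Incremental.
Lab A against Novel: payoffs 31, 19, 10, 12 → best response Incremental.
Lab A against Risky: payoffs 48, 80, 33, 83 → best response Moonshot.
Lab A against Moonshot: payoffs 86, 14, 36, 68 → best response Incremental.
Lab B against Incremental: payoffs 78, 29, 82, 16 → best response Risky.
Lab B against Novel: payoffs 89, 23, 84, 97 → best response Moonshot.
Lab B against Risky: payoffs 96, 79, 18, 92 → best response Incremental.
Lab B against Moonshot: payoffs 15, 39, 16, 37 → best response Novel.
No profile is a mutual best response for all players.

This game has no pure Nash equilibrium.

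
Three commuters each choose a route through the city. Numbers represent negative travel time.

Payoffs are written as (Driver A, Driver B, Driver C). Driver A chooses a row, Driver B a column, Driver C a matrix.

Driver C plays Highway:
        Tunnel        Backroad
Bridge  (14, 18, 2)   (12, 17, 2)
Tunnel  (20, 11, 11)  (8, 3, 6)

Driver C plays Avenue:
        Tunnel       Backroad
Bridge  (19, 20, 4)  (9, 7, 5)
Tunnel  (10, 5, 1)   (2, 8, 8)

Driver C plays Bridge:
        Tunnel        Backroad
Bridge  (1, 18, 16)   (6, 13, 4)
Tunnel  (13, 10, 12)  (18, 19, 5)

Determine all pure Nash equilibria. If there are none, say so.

There is no pure-strategy Nash equilibrium.

Mark each player's best response to every combination of opponents' strategies; a profile where every player is best-responding is a pure Nash equilibrium.
Driver A against (Tunnel, Highway): payoffs 14, 20 → best response Tunnel.
Driver A against (Tunnel, Avenue): payoffs 19, 10 → best response Bridge.
Driver A against (Tunnel, Bridge): payoffs 1, 13 → best response Tunnel.
Driver A against (Backroad, Highway): payoffs 12, 8 → best response Bridge.
Driver A against (Backroad, Avenue): payoffs 9, 2 → best response Bridge.
Driver A against (Backroad, Bridge): payoffs 6, 18 → best response Tunnel.
Driver B against (Bridge, Highway): payoffs 18, 17 → best response Tunnel.
Driver B against (Bridge, Avenue): payoffs 20, 7 → best response Tunnel.
Driver B against (Bridge, Bridge): payoffs 18, 13 → best response Tunnel.
Driver B against (Tunnel, Highway): payoffs 11, 3 → best response Tunnel.
Driver B against (Tunnel, Avenue): payoffs 5, 8 → best response Backroad.
Driver B against (Tunnel, Bridge): payoffs 10, 19 → best response Backroad.
Driver C against (Bridge, Tunnel): payoffs 2, 4, 16 → best response Bridge.
Driver C against (Bridge, Backroad): payoffs 2, 5, 4 → best response Avenue.
Driver C against (Tunnel, Tunnel): payoffs 11, 1, 12 → best response Bridge.
Driver C against (Tunnel, Backroad): payoffs 6, 8, 5 → best response Avenue.
No profile is a mutual best response for all players.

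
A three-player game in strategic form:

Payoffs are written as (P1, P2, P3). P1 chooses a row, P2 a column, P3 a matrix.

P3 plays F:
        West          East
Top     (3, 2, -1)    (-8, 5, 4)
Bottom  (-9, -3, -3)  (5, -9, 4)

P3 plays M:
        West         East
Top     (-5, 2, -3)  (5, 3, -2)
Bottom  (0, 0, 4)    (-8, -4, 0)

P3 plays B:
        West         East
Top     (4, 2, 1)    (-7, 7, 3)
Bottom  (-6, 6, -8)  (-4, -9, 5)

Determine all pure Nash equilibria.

For each strategy profile, look for a profitable unilateral deviation.
(Top, West, F): P2 can switch to East (2 → 5). Not NE.
(Top, West, M): P1 can switch to Bottom (-5 → 0). Not NE.
(Top, West, B): P2 can switch to East (2 → 7). Not NE.
(Top, East, F): P1 can switch to Bottom (-8 → 5). Not NE.
(Top, East, M): P3 can switch to F (-2 → 4). Not NE.
(Top, East, B): P1 can switch to Bottom (-7 → -4). Not NE.
(Bottom, West, F): P1 can switch to Top (-9 → 3). Not NE.
(Bottom, West, M): P1 gets 0, best alternative -5; P2 gets 0, best alternative -4; P3 gets 4, best alternative -3. No profitable deviation — NE.
(Bottom, West, B): P1 can switch to Top (-6 → 4). Not NE.
(Bottom, East, F): P2 can switch to West (-9 → -3). Not NE.
(Bottom, East, M): P1 can switch to Top (-8 → 5). Not NE.
(Bottom, East, B): P2 can switch to West (-9 → 6). Not NE.

Pure NE: (Bottom, West, M)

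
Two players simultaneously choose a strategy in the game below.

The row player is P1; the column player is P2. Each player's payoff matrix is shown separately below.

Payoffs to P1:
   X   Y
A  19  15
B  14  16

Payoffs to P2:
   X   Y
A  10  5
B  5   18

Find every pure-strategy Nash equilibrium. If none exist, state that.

(A, X): P1 gets 19, best alternative 14; P2 gets 10, best alternative 5. No profitable deviation — NE.
(A, Y): P1 can switch to B (15 → 16). Not NE.
(B, X): P1 can switch to A (14 → 19). Not NE.
(B, Y): P1 gets 16, best alternative 15; P2 gets 18, best alternative 5. No profitable deviation — NE.

Pure-strategy Nash equilibria: (A, X) and (B, Y)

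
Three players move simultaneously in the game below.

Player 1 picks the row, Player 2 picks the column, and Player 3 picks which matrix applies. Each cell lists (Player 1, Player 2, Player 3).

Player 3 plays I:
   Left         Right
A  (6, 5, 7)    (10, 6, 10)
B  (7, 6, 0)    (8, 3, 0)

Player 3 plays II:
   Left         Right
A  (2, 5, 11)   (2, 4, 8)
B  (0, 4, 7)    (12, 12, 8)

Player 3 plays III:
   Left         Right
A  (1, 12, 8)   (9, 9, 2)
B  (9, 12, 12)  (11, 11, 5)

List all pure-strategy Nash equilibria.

(A, Left, I): Player 1 can switch to B (6 → 7). Not NE.
(A, Left, II): Player 1 gets 2, best alternative 0; Player 2 gets 5, best alternative 4; Player 3 gets 11, best alternative 8. No profitable deviation — NE.
(A, Left, III): Player 1 can switch to B (1 → 9). Not NE.
(A, Right, I): Player 1 gets 10, best alternative 8; Player 2 gets 6, best alternative 5; Player 3 gets 10, best alternative 8. No profitable deviation — NE.
(A, Right, II): Player 1 can switch to B (2 → 12). Not NE.
(A, Right, III): Player 1 can switch to B (9 → 11). Not NE.
(B, Left, I): Player 3 can switch to II (0 → 7). Not NE.
(B, Left, II): Player 1 can switch to A (0 → 2). Not NE.
(B, Left, III): Player 1 gets 9, best alternative 1; Player 2 gets 12, best alternative 11; Player 3 gets 12, best alternative 7. No profitable deviation — NE.
(B, Right, I): Player 1 can switch to A (8 → 10). Not NE.
(B, Right, II): Player 1 gets 12, best alternative 2; Player 2 gets 12, best alternative 4; Player 3 gets 8, best alternative 5. No profitable deviation — NE.
(B, Right, III): Player 2 can switch to Left (11 → 12). Not NE.

The pure Nash equilibria are (A, Left, II) and (A, Right, I) and (B, Left, III) and (B, Right, II).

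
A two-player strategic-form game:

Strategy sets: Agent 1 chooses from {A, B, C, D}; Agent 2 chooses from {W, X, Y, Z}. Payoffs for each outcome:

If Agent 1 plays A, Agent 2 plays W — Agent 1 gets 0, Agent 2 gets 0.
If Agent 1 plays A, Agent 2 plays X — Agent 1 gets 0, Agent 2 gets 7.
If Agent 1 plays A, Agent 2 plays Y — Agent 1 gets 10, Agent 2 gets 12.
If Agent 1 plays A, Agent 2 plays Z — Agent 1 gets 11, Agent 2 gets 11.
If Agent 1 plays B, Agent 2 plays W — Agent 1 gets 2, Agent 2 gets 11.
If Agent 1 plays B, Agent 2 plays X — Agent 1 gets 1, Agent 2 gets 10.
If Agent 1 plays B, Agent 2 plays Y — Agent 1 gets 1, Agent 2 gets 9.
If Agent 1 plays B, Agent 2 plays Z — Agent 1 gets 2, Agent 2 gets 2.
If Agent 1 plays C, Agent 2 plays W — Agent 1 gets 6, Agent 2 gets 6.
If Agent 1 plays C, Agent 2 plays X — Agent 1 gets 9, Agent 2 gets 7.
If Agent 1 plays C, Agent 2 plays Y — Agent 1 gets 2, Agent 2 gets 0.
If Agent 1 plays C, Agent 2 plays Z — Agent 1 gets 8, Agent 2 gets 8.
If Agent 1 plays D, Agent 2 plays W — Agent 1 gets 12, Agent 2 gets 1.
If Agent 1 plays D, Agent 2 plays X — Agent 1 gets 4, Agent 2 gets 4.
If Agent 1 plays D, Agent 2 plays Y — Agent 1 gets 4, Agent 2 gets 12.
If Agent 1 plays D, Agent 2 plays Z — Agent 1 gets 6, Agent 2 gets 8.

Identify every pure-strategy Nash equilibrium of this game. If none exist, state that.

(A, W): Agent 1 can switch to B (0 → 2). Not NE.
(A, X): Agent 1 can switch to B (0 → 1). Not NE.
(A, Y): Agent 1 gets 10, best alternative 4; Agent 2 gets 12, best alternative 11. No profitable deviation — NE.
(A, Z): Agent 2 can switch to Y (11 → 12). Not NE.
(B, W): Agent 1 can switch to C (2 → 6). Not NE.
(B, X): Agent 1 can switch to C (1 → 9). Not NE.
(B, Y): Agent 1 can switch to A (1 → 10). Not NE.
(The remaining 9 profiles each have a profitable deviation by the same check.)

(A, Y)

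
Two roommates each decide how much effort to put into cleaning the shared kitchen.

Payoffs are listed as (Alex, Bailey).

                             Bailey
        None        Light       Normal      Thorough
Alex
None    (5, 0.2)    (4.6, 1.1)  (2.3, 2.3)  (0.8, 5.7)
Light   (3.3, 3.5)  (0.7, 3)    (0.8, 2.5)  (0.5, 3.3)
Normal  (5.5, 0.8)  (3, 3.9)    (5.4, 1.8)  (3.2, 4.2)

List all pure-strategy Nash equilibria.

(Normal, Thorough)

For each strategy profile, look for a profitable unilateral deviation.
(None, None): Alex can switch to Normal (5 → 5.5). Not NE.
(None, Light): Bailey can switch to Normal (1.1 → 2.3). Not NE.
(None, Normal): Alex can switch to Normal (2.3 → 5.4). Not NE.
(None, Thorough): Alex can switch to Normal (0.8 → 3.2). Not NE.
(Light, None): Alex can switch to None (3.3 → 5). Not NE.
(Light, Light): Alex can switch to None (0.7 → 4.6). Not NE.
(Light, Normal): Alex can switch to None (0.8 → 2.3). Not NE.
(Light, Thorough): Alex can switch to None (0.5 → 0.8). Not NE.
(Normal, None): Bailey can switch to Light (0.8 → 3.9). Not NE.
(Normal, Light): Alex can switch to None (3 → 4.6). Not NE.
(Normal, Thorough): Alex gets 3.2, best alternative 0.8; Bailey gets 4.2, best alternative 3.9. No profitable deviation — NE.
(The remaining 1 profile has a profitable deviation by the same check.)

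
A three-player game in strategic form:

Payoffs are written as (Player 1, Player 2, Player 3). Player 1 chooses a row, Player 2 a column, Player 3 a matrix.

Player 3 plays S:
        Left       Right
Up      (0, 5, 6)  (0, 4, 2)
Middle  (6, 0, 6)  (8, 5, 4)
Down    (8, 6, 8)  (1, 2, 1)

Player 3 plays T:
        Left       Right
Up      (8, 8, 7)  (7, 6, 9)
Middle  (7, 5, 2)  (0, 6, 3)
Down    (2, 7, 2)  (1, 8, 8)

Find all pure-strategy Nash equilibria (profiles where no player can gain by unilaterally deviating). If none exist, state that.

(Up, Left, T) and (Middle, Right, S) and (Down, Left, S)

(Up, Left, S): Player 1 can switch to Middle (0 → 6). Not NE.
(Up, Left, T): Player 1 gets 8, best alternative 7; Player 2 gets 8, best alternative 6; Player 3 gets 7, best alternative 6. No profitable deviation — NE.
(Up, Right, S): Player 1 can switch to Middle (0 → 8). Not NE.
(Up, Right, T): Player 2 can switch to Left (6 → 8). Not NE.
(Middle, Left, S): Player 1 can switch to Down (6 → 8). Not NE.
(Middle, Left, T): Player 1 can switch to Up (7 → 8). Not NE.
(Middle, Right, S): Player 1 gets 8, best alternative 1; Player 2 gets 5, best alternative 0; Player 3 gets 4, best alternative 3. No profitable deviation — NE.
(Middle, Right, T): Player 1 can switch to Up (0 → 7). Not NE.
(Down, Left, S): Player 1 gets 8, best alternative 6; Player 2 gets 6, best alternative 2; Player 3 gets 8, best alternative 2. No profitable deviation — NE.
(Down, Left, T): Player 1 can switch to Up (2 → 8). Not NE.
(Down, Right, S): Player 1 can switch to Middle (1 → 8). Not NE.
(Down, Right, T): Player 1 can switch to Up (1 → 7). Not NE.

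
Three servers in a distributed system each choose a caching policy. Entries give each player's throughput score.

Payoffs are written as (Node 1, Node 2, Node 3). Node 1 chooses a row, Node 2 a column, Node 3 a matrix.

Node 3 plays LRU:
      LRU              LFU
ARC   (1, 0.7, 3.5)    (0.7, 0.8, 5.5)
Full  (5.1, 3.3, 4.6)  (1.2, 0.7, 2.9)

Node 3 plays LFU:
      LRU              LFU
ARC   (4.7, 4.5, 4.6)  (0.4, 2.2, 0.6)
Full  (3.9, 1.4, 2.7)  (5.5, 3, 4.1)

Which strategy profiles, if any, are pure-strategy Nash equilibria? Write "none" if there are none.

Node 1 against (LRU, LRU): payoffs 1, 5.1 → best response Full.
Node 1 against (LRU, LFU): payoffs 4.7, 3.9 → best response ARC.
Node 1 against (LFU, LRU): payoffs 0.7, 1.2 → best response Full.
Node 1 against (LFU, LFU): payoffs 0.4, 5.5 → best response Full.
Node 2 against (ARC, LRU): payoffs 0.7, 0.8 → best response LFU.
Node 2 against (ARC, LFU): payoffs 4.5, 2.2 → best response LRU.
Node 2 against (Full, LRU): payoffs 3.3, 0.7 → best response LRU.
Node 2 against (Full, LFU): payoffs 1.4, 3 → best response LFU.
Node 3 against (ARC, LRU): payoffs 3.5, 4.6 → best response LFU.
Node 3 against (ARC, LFU): payoffs 5.5, 0.6 → best response LRU.
Node 3 against (Full, LRU): payoffs 4.6, 2.7 → best response LRU.
Node 3 against (Full, LFU): payoffs 2.9, 4.1 → best response LFU.
Mutual best responses: (ARC, LRU, LFU); (Full, LRU, LRU); (Full, LFU, LFU).

The pure Nash equilibria are (ARC, LRU, LFU), (Full, LRU, LRU), (Full, LFU, LFU).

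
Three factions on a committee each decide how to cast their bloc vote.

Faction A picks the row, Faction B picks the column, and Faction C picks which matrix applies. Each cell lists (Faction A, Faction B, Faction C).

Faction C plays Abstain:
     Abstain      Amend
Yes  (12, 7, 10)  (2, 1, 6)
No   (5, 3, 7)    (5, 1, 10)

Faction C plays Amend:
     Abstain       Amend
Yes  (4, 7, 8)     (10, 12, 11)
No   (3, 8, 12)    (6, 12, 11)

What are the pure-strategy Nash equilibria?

The pure Nash equilibria are (Yes, Abstain, Abstain), (Yes, Amend, Amend).

(Yes, Abstain, Abstain): Faction A gets 12, best alternative 5; Faction B gets 7, best alternative 1; Faction C gets 10, best alternative 8. No profitable deviation — NE.
(Yes, Abstain, Amend): Faction B can switch to Amend (7 → 12). Not NE.
(Yes, Amend, Abstain): Faction A can switch to No (2 → 5). Not NE.
(Yes, Amend, Amend): Faction A gets 10, best alternative 6; Faction B gets 12, best alternative 7; Faction C gets 11, best alternative 6. No profitable deviation — NE.
(No, Abstain, Abstain): Faction A can switch to Yes (5 → 12). Not NE.
(No, Abstain, Amend): Faction A can switch to Yes (3 → 4). Not NE.
(No, Amend, Abstain): Faction B can switch to Abstain (1 → 3). Not NE.
(No, Amend, Amend): Faction A can switch to Yes (6 → 10). Not NE.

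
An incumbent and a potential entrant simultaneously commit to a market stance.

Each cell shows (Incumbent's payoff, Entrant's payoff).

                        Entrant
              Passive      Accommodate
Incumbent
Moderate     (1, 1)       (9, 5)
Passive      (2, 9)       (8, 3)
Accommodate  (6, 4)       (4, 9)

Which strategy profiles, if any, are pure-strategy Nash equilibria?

Incumbent against Passive: payoffs 1, 2, 6 → best response Accommodate.
Incumbent against Accommodate: payoffs 9, 8, 4 → best response Moderate.
Entrant against Moderate: payoffs 1, 5 → best response Accommodate.
Entrant against Passive: payoffs 9, 3 → best response Passive.
Entrant against Accommodate: payoffs 4, 9 → best response Accommodate.
Mutual best responses: (Moderate, Accommodate).

The unique pure-strategy Nash equilibrium is (Moderate, Accommodate).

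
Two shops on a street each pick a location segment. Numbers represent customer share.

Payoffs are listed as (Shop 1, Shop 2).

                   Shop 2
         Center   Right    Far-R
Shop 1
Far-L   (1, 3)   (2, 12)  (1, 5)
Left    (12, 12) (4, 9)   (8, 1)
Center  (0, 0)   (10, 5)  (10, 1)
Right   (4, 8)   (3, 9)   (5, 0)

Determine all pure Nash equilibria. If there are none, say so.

Pure-strategy Nash equilibria: (Left, Center) and (Center, Right)

(Far-L, Center): Shop 1 can switch to Left (1 → 12). Not NE.
(Far-L, Right): Shop 1 can switch to Left (2 → 4). Not NE.
(Far-L, Far-R): Shop 1 can switch to Left (1 → 8). Not NE.
(Left, Center): Shop 1 gets 12, best alternative 4; Shop 2 gets 12, best alternative 9. No profitable deviation — NE.
(Left, Right): Shop 1 can switch to Center (4 → 10). Not NE.
(Left, Far-R): Shop 1 can switch to Center (8 → 10). Not NE.
(Center, Center): Shop 1 can switch to Far-L (0 → 1). Not NE.
(Center, Right): Shop 1 gets 10, best alternative 4; Shop 2 gets 5, best alternative 1. No profitable deviation — NE.
(The remaining 4 profiles each have a profitable deviation by the same check.)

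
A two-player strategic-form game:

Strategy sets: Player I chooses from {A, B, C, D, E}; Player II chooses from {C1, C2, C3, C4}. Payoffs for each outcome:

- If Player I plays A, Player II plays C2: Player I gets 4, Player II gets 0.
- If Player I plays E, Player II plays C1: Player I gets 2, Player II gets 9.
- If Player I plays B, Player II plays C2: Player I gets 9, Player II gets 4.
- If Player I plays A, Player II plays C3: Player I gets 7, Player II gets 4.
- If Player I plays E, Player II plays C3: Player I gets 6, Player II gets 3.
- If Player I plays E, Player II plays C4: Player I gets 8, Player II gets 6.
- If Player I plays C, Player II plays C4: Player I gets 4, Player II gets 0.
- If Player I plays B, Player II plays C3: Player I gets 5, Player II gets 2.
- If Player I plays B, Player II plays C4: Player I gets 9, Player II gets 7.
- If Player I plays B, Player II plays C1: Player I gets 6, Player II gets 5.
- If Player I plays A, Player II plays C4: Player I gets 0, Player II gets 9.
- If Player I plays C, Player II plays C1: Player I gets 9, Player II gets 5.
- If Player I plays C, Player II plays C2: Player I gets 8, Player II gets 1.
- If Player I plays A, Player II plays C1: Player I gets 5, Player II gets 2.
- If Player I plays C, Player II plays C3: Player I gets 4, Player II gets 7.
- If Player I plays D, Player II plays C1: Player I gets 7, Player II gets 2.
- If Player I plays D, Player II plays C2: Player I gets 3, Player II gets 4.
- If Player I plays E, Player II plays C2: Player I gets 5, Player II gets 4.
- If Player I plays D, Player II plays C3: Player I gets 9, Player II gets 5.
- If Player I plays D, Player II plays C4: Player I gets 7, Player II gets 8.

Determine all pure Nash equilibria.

The unique pure-strategy Nash equilibrium is (B, C4).

(A, C1): Player I can switch to B (5 → 6). Not NE.
(A, C2): Player I can switch to B (4 → 9). Not NE.
(A, C3): Player I can switch to D (7 → 9). Not NE.
(A, C4): Player I can switch to B (0 → 9). Not NE.
(B, C1): Player I can switch to C (6 → 9). Not NE.
(B, C2): Player II can switch to C1 (4 → 5). Not NE.
(B, C3): Player I can switch to A (5 → 7). Not NE.
(B, C4): Player I gets 9, best alternative 8; Player II gets 7, best alternative 5. No profitable deviation — NE.
(C, C1): Player II can switch to C3 (5 → 7). Not NE.
(C, C2): Player I can switch to B (8 → 9). Not NE.
(C, C3): Player I can switch to A (4 → 7). Not NE.
(The remaining 9 profiles each have a profitable deviation by the same check.)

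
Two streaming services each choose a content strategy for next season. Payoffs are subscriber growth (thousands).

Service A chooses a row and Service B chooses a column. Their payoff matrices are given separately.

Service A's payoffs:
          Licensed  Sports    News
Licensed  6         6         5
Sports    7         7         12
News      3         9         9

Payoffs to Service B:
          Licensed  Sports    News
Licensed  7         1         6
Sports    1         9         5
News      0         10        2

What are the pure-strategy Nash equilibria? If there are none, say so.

For each player, find the best response to each opponent profile; mutual best responses are the pure NE.
Service A against Licensed: payoffs 6, 7, 3 → best response Sports.
Service A against Sports: payoffs 6, 7, 9 → best response News.
Service A against News: payoffs 5, 12, 9 → best response Sports.
Service B against Licensed: payoffs 7, 1, 6 → best response Licensed.
Service B against Sports: payoffs 1, 9, 5 → best response Sports.
Service B against News: payoffs 0, 10, 2 → best response Sports.
Mutual best responses: (News, Sports).

The unique pure-strategy Nash equilibrium is (News, Sports).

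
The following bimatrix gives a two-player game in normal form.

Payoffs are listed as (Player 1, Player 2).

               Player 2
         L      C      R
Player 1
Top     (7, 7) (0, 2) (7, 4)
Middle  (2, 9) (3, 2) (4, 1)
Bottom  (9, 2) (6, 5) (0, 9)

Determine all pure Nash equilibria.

There is no pure-strategy Nash equilibrium.

Player 1 against L: payoffs 7, 2, 9 → best response Bottom.
Player 1 against C: payoffs 0, 3, 6 → best response Bottom.
Player 1 against R: payoffs 7, 4, 0 → best response Top.
Player 2 against Top: payoffs 7, 2, 4 → best response L.
Player 2 against Middle: payoffs 9, 2, 1 → best response L.
Player 2 against Bottom: payoffs 2, 5, 9 → best response R.
No profile is a mutual best response for all players.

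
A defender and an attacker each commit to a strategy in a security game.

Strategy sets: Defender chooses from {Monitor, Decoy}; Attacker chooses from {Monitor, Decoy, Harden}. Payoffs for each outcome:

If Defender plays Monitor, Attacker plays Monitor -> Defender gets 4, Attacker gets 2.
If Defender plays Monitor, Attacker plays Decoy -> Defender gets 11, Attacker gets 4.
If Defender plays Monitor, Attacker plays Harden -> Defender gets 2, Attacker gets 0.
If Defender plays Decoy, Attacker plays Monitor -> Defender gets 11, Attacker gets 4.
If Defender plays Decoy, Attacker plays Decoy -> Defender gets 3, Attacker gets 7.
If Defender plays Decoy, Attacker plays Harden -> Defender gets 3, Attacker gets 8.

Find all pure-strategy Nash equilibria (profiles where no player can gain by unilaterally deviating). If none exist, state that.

Defender against Monitor: payoffs 4, 11 → best response Decoy.
Defender against Decoy: payoffs 11, 3 → best response Monitor.
Defender against Harden: payoffs 2, 3 → best response Decoy.
Attacker against Monitor: payoffs 2, 4, 0 → best response Decoy.
Attacker against Decoy: payoffs 4, 7, 8 → best response Harden.
Mutual best responses: (Monitor, Decoy); (Decoy, Harden).

(Monitor, Decoy) and (Decoy, Harden)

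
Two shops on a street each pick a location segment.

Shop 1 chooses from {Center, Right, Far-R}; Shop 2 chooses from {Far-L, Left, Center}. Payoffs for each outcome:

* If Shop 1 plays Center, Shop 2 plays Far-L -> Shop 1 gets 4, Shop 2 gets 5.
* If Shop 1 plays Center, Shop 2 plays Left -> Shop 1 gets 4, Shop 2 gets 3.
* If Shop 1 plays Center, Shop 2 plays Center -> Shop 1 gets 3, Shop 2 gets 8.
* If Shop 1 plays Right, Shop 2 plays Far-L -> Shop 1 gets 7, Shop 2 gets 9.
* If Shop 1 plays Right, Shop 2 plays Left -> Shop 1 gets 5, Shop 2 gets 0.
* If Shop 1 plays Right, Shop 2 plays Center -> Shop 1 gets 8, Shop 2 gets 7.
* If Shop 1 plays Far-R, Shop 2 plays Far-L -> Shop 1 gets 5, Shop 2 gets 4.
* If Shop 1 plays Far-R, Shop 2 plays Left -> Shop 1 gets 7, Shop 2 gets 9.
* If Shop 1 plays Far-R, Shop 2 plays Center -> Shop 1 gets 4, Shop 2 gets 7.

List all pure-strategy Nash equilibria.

(Center, Far-L): Shop 1 can switch to Right (4 → 7). Not NE.
(Center, Left): Shop 1 can switch to Right (4 → 5). Not NE.
(Center, Center): Shop 1 can switch to Right (3 → 8). Not NE.
(Right, Far-L): Shop 1 gets 7, best alternative 5; Shop 2 gets 9, best alternative 7. No profitable deviation — NE.
(Right, Left): Shop 1 can switch to Far-R (5 → 7). Not NE.
(Right, Center): Shop 2 can switch to Far-L (7 → 9). Not NE.
(Far-R, Far-L): Shop 1 can switch to Right (5 → 7). Not NE.
(Far-R, Left): Shop 1 gets 7, best alternative 5; Shop 2 gets 9, best alternative 7. No profitable deviation — NE.
(Far-R, Center): Shop 1 can switch to Right (4 → 8). Not NE.

The pure Nash equilibria are (Right, Far-L) and (Far-R, Left).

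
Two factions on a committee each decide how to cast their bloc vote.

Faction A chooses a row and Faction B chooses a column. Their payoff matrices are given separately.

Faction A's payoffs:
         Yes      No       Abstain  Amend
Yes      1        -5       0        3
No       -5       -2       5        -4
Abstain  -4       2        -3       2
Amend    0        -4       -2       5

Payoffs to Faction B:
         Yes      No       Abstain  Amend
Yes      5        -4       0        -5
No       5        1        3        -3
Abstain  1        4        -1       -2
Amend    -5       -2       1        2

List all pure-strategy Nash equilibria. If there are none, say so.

(Yes, Yes), (Abstain, No), (Amend, Amend)

Faction A against Yes: payoffs 1, -5, -4, 0 → best response Yes.
Faction A against No: payoffs -5, -2, 2, -4 → best response Abstain.
Faction A against Abstain: payoffs 0, 5, -3, -2 → best response No.
Faction A against Amend: payoffs 3, -4, 2, 5 → best response Amend.
Faction B against Yes: payoffs 5, -4, 0, -5 → best response Yes.
Faction B against No: payoffs 5, 1, 3, -3 → best response Yes.
Faction B against Abstain: payoffs 1, 4, -1, -2 → best response No.
Faction B against Amend: payoffs -5, -2, 1, 2 → best response Amend.
Mutual best responses: (Yes, Yes); (Abstain, No); (Amend, Amend).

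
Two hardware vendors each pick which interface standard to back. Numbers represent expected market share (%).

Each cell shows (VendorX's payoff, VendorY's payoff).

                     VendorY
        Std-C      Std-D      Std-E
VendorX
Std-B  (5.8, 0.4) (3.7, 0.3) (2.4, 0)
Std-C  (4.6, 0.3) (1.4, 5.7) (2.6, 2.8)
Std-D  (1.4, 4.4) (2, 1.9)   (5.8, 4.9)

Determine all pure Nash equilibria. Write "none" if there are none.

(Std-B, Std-C), (Std-D, Std-E)

For each player, find the best response to each opponent profile; mutual best responses are the pure NE.
VendorX against Std-C: payoffs 5.8, 4.6, 1.4 → best response Std-B.
VendorX against Std-D: payoffs 3.7, 1.4, 2 → best response Std-B.
VendorX against Std-E: payoffs 2.4, 2.6, 5.8 → best response Std-D.
VendorY against Std-B: payoffs 0.4, 0.3, 0 → best response Std-C.
VendorY against Std-C: payoffs 0.3, 5.7, 2.8 → best response Std-D.
VendorY against Std-D: payoffs 4.4, 1.9, 4.9 → best response Std-E.
Mutual best responses: (Std-B, Std-C); (Std-D, Std-E).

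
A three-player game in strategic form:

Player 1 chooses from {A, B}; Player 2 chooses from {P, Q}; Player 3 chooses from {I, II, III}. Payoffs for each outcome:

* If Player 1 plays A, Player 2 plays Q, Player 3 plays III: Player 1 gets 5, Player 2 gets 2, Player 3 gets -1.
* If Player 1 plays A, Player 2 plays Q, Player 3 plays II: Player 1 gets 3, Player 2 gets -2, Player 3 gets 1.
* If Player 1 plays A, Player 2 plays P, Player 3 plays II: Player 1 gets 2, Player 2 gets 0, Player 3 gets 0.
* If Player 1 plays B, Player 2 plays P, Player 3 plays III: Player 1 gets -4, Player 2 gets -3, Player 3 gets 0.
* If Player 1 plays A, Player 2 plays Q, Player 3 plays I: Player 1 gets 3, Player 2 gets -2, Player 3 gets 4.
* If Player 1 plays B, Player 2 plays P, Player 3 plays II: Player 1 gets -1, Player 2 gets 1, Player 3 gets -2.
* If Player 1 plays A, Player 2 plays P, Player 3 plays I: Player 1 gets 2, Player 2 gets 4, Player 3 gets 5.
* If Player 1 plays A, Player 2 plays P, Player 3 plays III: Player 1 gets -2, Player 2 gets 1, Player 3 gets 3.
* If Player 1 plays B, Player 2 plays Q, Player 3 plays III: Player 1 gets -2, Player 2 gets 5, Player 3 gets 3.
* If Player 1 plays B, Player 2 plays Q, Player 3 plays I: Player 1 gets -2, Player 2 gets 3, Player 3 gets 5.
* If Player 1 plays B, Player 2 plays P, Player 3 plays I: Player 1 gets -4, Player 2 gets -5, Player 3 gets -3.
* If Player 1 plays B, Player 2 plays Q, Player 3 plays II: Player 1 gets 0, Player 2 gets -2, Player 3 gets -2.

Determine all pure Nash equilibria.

(A, P, I): Player 1 gets 2, best alternative -4; Player 2 gets 4, best alternative -2; Player 3 gets 5, best alternative 3. No profitable deviation — NE.
(A, P, II): Player 3 can switch to I (0 → 5). Not NE.
(A, P, III): Player 2 can switch to Q (1 → 2). Not NE.
(A, Q, I): Player 2 can switch to P (-2 → 4). Not NE.
(A, Q, II): Player 2 can switch to P (-2 → 0). Not NE.
(A, Q, III): Player 3 can switch to I (-1 → 4). Not NE.
(B, P, I): Player 1 can switch to A (-4 → 2). Not NE.
(The remaining 5 profiles each have a profitable deviation by the same check.)

The unique pure-strategy Nash equilibrium is (A, P, I).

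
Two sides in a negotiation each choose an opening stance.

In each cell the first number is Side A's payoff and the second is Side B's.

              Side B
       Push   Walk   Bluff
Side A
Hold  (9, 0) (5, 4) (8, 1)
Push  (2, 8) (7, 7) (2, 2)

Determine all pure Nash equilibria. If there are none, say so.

There is no pure-strategy Nash equilibrium.

Side A against Push: payoffs 9, 2 → best response Hold.
Side A against Walk: payoffs 5, 7 → best response Push.
Side A against Bluff: payoffs 8, 2 → best response Hold.
Side B against Hold: payoffs 0, 4, 1 → best response Walk.
Side B against Push: payoffs 8, 7, 2 → best response Push.
No profile is a mutual best response for all players.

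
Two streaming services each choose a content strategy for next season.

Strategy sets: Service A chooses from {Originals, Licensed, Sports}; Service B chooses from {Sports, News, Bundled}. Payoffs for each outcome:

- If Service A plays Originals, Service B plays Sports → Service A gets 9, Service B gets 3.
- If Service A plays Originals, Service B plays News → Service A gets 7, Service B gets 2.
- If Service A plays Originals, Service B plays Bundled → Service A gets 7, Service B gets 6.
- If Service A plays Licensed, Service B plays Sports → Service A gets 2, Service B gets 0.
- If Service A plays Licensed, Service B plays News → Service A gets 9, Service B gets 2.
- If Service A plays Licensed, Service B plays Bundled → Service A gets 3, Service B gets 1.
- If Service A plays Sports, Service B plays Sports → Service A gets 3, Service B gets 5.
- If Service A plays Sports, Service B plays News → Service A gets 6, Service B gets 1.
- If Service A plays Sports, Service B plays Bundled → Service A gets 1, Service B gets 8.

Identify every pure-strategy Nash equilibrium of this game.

The pure Nash equilibria are (Originals, Bundled), (Licensed, News).

Mark each player's best response to every combination of opponents' strategies; a profile where every player is best-responding is a pure Nash equilibrium.
Service A against Sports: payoffs 9, 2, 3 → best response Originals.
Service A against News: payoffs 7, 9, 6 → best response Licensed.
Service A against Bundled: payoffs 7, 3, 1 → best response Originals.
Service B against Originals: payoffs 3, 2, 6 → best response Bundled.
Service B against Licensed: payoffs 0, 2, 1 → best response News.
Service B against Sports: payoffs 5, 1, 8 → best response Bundled.
Mutual best responses: (Originals, Bundled); (Licensed, News).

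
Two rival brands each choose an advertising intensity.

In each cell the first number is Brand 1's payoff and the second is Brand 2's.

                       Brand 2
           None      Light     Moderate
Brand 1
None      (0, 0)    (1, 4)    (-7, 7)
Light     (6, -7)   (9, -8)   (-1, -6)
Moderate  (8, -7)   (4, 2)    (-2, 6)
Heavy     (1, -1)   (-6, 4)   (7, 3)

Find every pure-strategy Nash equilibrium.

(None, None): Brand 1 can switch to Light (0 → 6). Not NE.
(None, Light): Brand 1 can switch to Light (1 → 9). Not NE.
(None, Moderate): Brand 1 can switch to Light (-7 → -1). Not NE.
(Light, None): Brand 1 can switch to Moderate (6 → 8). Not NE.
(Light, Light): Brand 2 can switch to None (-8 → -7). Not NE.
(Light, Moderate): Brand 1 can switch to Heavy (-1 → 7). Not NE.
(Moderate, None): Brand 2 can switch to Light (-7 → 2). Not NE.
(Moderate, Light): Brand 1 can switch to Light (4 → 9). Not NE.
(The remaining 4 profiles each have a profitable deviation by the same check.)

none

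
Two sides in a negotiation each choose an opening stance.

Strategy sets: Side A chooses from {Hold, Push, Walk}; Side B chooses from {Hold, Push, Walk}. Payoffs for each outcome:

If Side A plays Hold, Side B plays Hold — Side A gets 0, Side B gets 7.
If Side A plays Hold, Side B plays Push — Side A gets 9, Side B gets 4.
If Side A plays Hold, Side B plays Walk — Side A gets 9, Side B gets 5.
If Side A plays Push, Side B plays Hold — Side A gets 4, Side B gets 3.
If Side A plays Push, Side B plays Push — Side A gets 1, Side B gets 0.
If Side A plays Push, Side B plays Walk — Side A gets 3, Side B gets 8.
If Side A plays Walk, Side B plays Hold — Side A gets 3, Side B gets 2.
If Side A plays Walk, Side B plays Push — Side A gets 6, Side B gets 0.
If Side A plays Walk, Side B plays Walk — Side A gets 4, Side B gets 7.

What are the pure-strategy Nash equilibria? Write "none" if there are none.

Side A against Hold: payoffs 0, 4, 3 → best response Push.
Side A against Push: payoffs 9, 1, 6 → best response Hold.
Side A against Walk: payoffs 9, 3, 4 → best response Hold.
Side B against Hold: payoffs 7, 4, 5 → best response Hold.
Side B against Push: payoffs 3, 0, 8 → best response Walk.
Side B against Walk: payoffs 2, 0, 7 → best response Walk.
No profile is a mutual best response for all players.

This game has no pure Nash equilibrium.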